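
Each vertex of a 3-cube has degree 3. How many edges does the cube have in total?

Number of 1-faces = C(3,1)·2^(3-1) = 3·4 = 12.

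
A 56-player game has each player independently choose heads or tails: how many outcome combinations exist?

An n-cube has 2^n vertices; for n = 56 that is 2^56 = 72057594037927936.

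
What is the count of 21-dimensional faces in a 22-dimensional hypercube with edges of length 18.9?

f_21(22-cube) = (22 choose 21) · 2^1 = 44.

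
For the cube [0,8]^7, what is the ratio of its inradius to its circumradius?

Ratio = (s/2)/(s√7/2) = 7^(-1/2) ≈ 0.377964.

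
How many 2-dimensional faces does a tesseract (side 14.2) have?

An n-cube has C(n,k)·2^(n-k) k-faces. Here C(4,2)·2^2 = 6·4 = 24.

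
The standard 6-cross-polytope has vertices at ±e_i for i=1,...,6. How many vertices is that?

The vertices are ±e_1, ..., ±e_6, so there are 2·6 = 12.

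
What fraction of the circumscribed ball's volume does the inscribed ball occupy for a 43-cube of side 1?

Volume scales as r^n, and r_in/r_out = 1/√43, giving (1/√43)^43 ≈ 7.59326e-36.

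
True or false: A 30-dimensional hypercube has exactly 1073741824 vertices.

True. The 30-cube has 2^30 = 1073741824 vertices.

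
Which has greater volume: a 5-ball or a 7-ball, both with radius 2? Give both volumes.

V_5(2) ≈ 168.441. V_7(2) ≈ 604.77. The 7-ball is larger.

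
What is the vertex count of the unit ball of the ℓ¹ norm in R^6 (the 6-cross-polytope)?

An n-cross-polytope has 2n vertices; here n = 6, giving 12.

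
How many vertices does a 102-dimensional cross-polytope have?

An n-cross-polytope has 2n vertices; here n = 102, giving 204.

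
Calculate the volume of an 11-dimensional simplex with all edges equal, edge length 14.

V_11 = √(12) · 14^11 / (11! · 2^(11/2)) ≈ 7765.66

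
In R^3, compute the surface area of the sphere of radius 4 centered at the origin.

S_3(4) = 2·π^(3/2)·(4)^2 / Γ(3/2) = 4πr² = 4π·(4)² ≈ 201.062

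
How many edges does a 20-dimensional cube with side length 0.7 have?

The 20-cube has n·2^(n-1) = 20·2^19 = 20·524288 = 10485760 edges.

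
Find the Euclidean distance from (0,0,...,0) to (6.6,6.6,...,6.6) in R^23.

Diagonal = √23 · 6.6 ≈ 31.6525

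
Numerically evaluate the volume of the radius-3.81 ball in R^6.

V_6(3.81) = π^(6/2) · (3.81)^6 / Γ(6/2 + 1) ≈ 15807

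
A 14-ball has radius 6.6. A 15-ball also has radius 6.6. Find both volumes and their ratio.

V_14(6.6) ≈ 1.78334e+11. V_15(6.6) ≈ 7.49185e+11. Ratio V_14/V_15 ≈ 0.238.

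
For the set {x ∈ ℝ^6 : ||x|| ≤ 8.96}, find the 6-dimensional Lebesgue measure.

V_6(8.96) = π^(6/2) · (8.96)^6 / Γ(6/2 + 1) ≈ 2.67391e+06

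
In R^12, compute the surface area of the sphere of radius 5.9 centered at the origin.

The surface area of an n-ball is 2π^(n/2) r^(n-1) / Γ(n/2). For n=12, r=5.9: 4.83192e+09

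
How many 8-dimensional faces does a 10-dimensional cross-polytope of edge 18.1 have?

An n-cross-polytope has 2^(k+1)·C(n,k+1) k-faces. Here 2^9·C(10,9) = 512·10 = 5120.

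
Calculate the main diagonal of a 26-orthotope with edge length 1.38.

Diagonal = √26 · 1.38 ≈ 7.03665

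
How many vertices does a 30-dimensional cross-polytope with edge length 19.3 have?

The 30-dimensional cross-polytope has 2n = 2·30 = 60 vertices.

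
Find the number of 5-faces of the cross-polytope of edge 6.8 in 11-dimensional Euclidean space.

Each 5-face is the convex hull of 6 vertices, one chosen as ±e_i from each of 6 distinct axes: 2^6·C(11,6) = 29568.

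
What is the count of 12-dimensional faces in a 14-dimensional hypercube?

f_12(14-cube) = (14 choose 12) · 2^2 = 364.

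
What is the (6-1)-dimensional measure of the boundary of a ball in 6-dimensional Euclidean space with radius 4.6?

|∂B_6(4.6)| ≈ 63861.5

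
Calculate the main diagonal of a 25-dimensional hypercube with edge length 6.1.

||(6.1,6.1,...,6.1)|| = √(25)·6.1 = 30.5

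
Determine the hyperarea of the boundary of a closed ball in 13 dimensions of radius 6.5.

|∂B_13(6.5)| = 23298085122481·π^6/332640 ≈ 6.73356e+10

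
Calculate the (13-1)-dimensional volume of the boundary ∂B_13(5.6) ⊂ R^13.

S = n·V_n(r)/r = 13·V_13(5.6)/5.6 (volume-to-surface relation), giving 1.12601e+10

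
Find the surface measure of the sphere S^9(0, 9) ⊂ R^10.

|∂B_10(9)| = 129140163·π^5/4 ≈ 9.87986e+09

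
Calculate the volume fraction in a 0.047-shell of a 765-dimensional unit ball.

Shell fraction = 1 - (1-0.047)^765 ≈ 1 - 1.014e-16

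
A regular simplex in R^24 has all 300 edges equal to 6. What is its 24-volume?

For a regular n-simplex with edge a, V = (a^n / n!)·√((n+1)/2^n). With a=6, n=24: V ≈ 9.32254e-09.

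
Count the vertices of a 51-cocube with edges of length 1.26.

An n-cross-polytope has 2n vertices; here n = 51, giving 102.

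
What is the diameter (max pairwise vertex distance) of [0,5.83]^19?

d = √(5.83² + 5.83² + ... + 5.83²) [19 terms] = √(19·5.83²) = 5.83√19 ≈ 25.4124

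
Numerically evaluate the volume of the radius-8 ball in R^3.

Volume = π^{3/2}·(8)^3/Γ(5/2) = 2048·π/3 ≈ 2144.66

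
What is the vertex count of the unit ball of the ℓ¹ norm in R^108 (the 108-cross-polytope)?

Number of vertices = 2n = 216.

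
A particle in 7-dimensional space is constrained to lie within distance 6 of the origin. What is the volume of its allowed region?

V = 1492992·π^3/35 ≈ 1.32263e+06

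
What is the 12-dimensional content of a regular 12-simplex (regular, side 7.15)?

Volume = 7.15^12 · √(13/2^12) / 12! ≈ 2.09955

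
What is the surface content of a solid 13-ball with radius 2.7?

S = n·V_n(r)/r = 13·V_13(2.7)/2.7 (volume-to-surface relation), giving 1.77685e+06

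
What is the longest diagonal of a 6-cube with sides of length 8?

d = √(8² + 8² + ... + 8²) [6 terms] = √(6·8²) = 8√6 ≈ 19.5959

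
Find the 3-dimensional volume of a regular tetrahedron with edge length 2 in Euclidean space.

Volume = (√2/12) · 2³ = 0.942809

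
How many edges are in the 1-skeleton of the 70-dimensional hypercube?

An n-cube has n·2^(n-1) edges. With n = 70: 70·590295810358705651712 = 41320706725109395619840.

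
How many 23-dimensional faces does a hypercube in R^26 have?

Choose 23 of 26 axes to span the face (C(26,23) = 2600 ways), then fix each of the remaining 3 coordinates at one of its two extreme values (2^3 = 8 ways): 2600·8 = 20800.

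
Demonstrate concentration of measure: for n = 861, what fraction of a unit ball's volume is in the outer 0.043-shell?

1 - (1-0.043)^861 ≈ 1 - 3.674e-17 ≈ 100.000000%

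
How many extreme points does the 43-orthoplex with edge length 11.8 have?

The vertices are ±e_1, ..., ±e_43, so there are 2·43 = 86.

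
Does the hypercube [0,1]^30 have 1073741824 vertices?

True. The 30-cube has 2^30 = 1073741824 vertices.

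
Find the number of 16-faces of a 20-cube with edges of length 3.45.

Number of 16-faces = C(20,16) · 2^(20-16) = 4845 · 16 = 77520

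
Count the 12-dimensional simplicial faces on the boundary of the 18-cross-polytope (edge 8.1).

Number of 12-faces = 2^(12+1) · C(18,12+1) = 8192 · 8568 = 70189056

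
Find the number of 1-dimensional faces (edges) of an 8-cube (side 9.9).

An n-cube has n·2^(n-1) edges. With n = 8: 8·128 = 1024.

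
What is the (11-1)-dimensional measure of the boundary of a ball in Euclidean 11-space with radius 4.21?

The surface area of an n-ball is 2π^(n/2) r^(n-1) / Γ(n/2). For n=11, r=4.21: 3.62509e+07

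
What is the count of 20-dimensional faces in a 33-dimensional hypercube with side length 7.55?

f_20(33-cube) = (33 choose 20) · 2^13 = 4695379476480.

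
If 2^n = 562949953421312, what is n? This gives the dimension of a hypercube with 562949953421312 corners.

2^n = 562949953421312 ⇒ n = log_2(562949953421312) = 49.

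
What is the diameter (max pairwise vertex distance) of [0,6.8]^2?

||(6.8,6.8,...,6.8)|| = √(2)·6.8 ≈ 9.61665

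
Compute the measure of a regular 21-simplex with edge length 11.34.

V = (11.34^21 / 21!) · √((21+1) / 2^21) ≈ 0.889051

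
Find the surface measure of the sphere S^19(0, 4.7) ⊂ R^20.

S_20(4.7) = 2·π^(20/2)·(4.7)^19 / Γ(20/2) ≈ 3.03826e+12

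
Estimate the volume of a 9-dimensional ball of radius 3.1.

The n-ball volume is π^(n/2)·r^n/Γ(n/2+1). With n=9, r=3.1: V ≈ 87211.3.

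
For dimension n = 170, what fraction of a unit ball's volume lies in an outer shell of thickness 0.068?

1 - (1-0.068)^170 ≈ 0.999994 ≈ 99.999368%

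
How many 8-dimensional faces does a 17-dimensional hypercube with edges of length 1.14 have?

Choose 8 of 17 axes to span the face (C(17,8) = 24310 ways), then fix each of the remaining 9 coordinates at one of its two extreme values (2^9 = 512 ways): 24310·512 = 12446720.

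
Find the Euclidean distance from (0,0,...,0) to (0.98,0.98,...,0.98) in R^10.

Diagonal = √10 · 0.98 ≈ 3.09903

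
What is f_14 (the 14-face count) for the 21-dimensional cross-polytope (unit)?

f_14(21-orthoplex) = 2^15 · (21 choose 15) = 1778122752.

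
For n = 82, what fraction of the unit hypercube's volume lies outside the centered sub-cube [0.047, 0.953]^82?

1 - (1 - 2·0.047)^82 = 1 - 0.906^82 ≈ 0.999695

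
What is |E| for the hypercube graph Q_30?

An n-cube has n·2^(n-1) edges. With n = 30: 30·536870912 = 16106127360.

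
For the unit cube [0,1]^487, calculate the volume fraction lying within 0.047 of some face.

Shell fraction = 1 - (1-0.094)^487 ≈ 1 - 1.323e-21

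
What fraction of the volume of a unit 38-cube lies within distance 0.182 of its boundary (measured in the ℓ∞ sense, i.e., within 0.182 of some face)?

The inner cube has side 1-2·0.182 = 0.636 and volume (0.636)^38 ≈ 3.399e-08, so the shell holds 0.999999966 of the volume.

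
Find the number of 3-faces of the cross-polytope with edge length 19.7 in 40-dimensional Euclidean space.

Each 3-face is the convex hull of 4 vertices, one chosen as ±e_i from each of 4 distinct axes: 2^4·C(40,4) = 1462240.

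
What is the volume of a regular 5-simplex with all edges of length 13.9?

For a regular n-simplex with edge a, V = (a^n / n!)·√((n+1)/2^n). With a=13.9, n=5: V ≈ 1872.38.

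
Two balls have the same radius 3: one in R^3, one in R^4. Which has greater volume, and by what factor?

V_3(3) ≈ 113.097, V_4(3) ≈ 399.719. The 4-ball is larger by a factor of 3.534.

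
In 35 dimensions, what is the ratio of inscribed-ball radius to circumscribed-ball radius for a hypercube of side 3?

r_in = 3/2 (half the side); r_out = 3√35/2 (half the diagonal). Ratio = 1/√35 ≈ 0.169031.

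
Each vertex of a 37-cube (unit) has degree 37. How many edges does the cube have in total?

An n-cube has n·2^(n-1) edges. With n = 37: 37·68719476736 = 2542620639232.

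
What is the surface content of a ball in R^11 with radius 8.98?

S = n·V_n(r)/r = 11·V_11(8.98)/8.98 (volume-to-surface relation), giving 7.06742e+10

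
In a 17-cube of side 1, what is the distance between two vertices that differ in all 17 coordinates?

Diagonal = √17 · 1 ≈ 4.12311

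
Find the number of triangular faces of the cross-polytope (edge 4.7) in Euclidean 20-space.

Each 2-face is the convex hull of 3 vertices, one chosen as ±e_i from each of 3 distinct axes: 2^3·C(20,3) = 9120.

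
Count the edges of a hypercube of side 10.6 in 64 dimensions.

Each of the 2^64 = 18446744073709551616 vertices has degree 64; total edges = 64·2^64/2 = 590295810358705651712.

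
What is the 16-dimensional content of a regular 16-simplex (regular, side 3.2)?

Volume = 3.2^16 · √(17/2^16) / 16! ≈ 9.30603e-08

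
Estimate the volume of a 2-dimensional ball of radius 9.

V_2(9) = π^(2/2) · (9)^2 / Γ(2/2 + 1) = 81·π ≈ 254.469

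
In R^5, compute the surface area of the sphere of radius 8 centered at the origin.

S_5(8) = 2·π^(5/2)·(8)^4 / Γ(5/2) = 32768·π^2/3 ≈ 107802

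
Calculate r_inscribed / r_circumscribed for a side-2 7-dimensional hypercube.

Ratio = (s/2)/(s√7/2) = 7^(-1/2) ≈ 0.377964.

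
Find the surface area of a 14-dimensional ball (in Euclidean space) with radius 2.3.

S_14(2.3) = 2·π^(14/2)·(2.3)^13 / Γ(14/2) ≈ 422872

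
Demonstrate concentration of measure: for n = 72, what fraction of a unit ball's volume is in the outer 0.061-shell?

1 - (1-0.061)^72 ≈ 0.989237 ≈ 98.92%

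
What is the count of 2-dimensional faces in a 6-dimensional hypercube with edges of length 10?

Number of 2-faces = C(6,2) · 2^(6-2) = 15 · 16 = 240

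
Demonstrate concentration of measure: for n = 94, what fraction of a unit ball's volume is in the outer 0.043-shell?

1 - (1-0.043)^94 ≈ 0.983941 ≈ 98.39%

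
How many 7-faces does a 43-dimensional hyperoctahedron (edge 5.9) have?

f_7(43-orthoplex) = 2^8 · (43 choose 8) = 37122179328.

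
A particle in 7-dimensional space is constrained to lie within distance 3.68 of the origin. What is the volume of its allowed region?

The n-ball volume is π^(n/2)·r^n/Γ(n/2+1). With n=7, r=3.68: V ≈ 43183.2.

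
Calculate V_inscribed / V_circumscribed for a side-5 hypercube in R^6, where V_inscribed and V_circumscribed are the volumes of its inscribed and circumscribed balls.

V_in / V_out = (r_in/r_out)^6 = (1/√6)^6 = 6^(-6/2) ≈ 0.00462963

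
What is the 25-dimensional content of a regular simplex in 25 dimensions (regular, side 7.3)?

V = (7.3^25 / 25!) · √((25+1) / 2^25) ≈ 2.17289e-07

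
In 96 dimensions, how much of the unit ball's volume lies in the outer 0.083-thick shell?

Shell fraction = 1 - (1-0.083)^96 ≈ 0.999756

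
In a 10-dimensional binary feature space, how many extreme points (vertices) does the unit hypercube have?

Each vertex is a binary string of length 10, so there are 2^10 = 1024.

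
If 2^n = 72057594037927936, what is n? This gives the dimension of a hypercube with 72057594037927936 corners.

Since 2^n = 72057594037927936, we have n = 56.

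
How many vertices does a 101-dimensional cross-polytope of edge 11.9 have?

The 101-dimensional cross-polytope has 2n = 2·101 = 202 vertices.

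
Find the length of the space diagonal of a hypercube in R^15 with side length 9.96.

||(9.96,9.96,...,9.96)|| = √(15)·9.96 ≈ 38.5749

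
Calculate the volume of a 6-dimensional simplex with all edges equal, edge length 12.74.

Volume = 12.74^6 · √(7/2^6) / 6! ≈ 1964.01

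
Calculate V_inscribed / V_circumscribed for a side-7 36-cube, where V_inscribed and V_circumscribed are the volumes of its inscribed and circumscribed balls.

Volume scales as r^n, and r_in/r_out = 1/√36, giving (1/√36)^36 ≈ 9.69516e-29.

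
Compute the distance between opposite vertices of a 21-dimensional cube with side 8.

The space diagonal of an n-cube of side s is s√n. Here 8·√21 ≈ 36.6606.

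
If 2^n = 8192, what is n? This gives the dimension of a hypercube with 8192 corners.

n = log_2(8192) = 13.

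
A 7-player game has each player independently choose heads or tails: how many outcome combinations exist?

An n-cube has 2^n vertices; for n = 7 that is 2^7 = 128.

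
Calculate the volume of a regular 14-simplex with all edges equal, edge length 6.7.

For a regular n-simplex with edge a, V = (a^n / n!)·√((n+1)/2^n). With a=6.7, n=14: V ≈ 0.12749.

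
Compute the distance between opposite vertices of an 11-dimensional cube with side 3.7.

||(3.7,3.7,...,3.7)|| = √(11)·3.7 ≈ 12.2715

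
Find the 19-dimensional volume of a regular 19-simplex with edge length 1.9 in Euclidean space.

For a regular n-simplex with edge a, V = (a^n / n!)·√((n+1)/2^n). With a=1.9, n=19: V ≈ 1.00451e-14.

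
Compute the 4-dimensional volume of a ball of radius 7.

Volume = π^{4/2}·(7)^4/Γ(3) = 2401·π^2/2 ≈ 11848.5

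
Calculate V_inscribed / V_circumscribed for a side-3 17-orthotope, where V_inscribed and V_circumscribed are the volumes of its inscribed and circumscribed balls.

V_in/V_out = n^(-n/2) = 17^(-17/2) ≈ 3.47684e-11.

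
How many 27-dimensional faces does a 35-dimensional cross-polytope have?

Each 27-face is the convex hull of 28 vertices, one chosen as ±e_i from each of 28 distinct axes: 2^28·C(35,28) = 1805099592581120.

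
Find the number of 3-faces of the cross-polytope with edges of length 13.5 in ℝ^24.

Number of 3-faces = 2^(3+1) · C(24,3+1) = 16 · 10626 = 170016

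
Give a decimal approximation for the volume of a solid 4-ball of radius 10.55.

The n-ball volume is π^(n/2)·r^n/Γ(n/2+1). With n=4, r=10.55: V ≈ 61133.5.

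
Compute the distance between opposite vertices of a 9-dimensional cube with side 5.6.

d = √(5.6² + 5.6² + ... + 5.6²) [9 terms] = √(9·5.6²) = 5.6√9 = 16.8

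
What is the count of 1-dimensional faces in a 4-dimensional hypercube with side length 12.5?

An n-cube has C(n,k)·2^(n-k) k-faces. Here C(4,1)·2^3 = 4·8 = 32.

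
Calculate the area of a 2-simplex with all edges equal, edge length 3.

Area = (√3/4) · 3² = 3.89711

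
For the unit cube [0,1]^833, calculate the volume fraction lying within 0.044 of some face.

1 - (1 - 2·0.044)^833 = 1 - 0.912^833 ≈ 1 - 4.739e-34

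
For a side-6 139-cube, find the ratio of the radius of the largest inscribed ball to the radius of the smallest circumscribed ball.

For an n-cube of any side s, the inradius is s/2 and the circumradius is s√n/2, so the ratio is 1/√139 ≈ 0.0848189.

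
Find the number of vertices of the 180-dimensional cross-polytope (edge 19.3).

The vertices are ±e_1, ..., ±e_180, so there are 2·180 = 360.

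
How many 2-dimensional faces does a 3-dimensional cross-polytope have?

Each 2-face is the convex hull of 3 vertices, one chosen as ±e_i from each of 3 distinct axes: 2^3·C(3,3) = 8.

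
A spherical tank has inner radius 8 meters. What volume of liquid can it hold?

V = 2048·π/3 ≈ 2144.66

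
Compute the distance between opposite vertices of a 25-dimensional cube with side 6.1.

d = √(6.1² + 6.1² + ... + 6.1²) [25 terms] = √(25·6.1²) = 6.1√25 = 30.5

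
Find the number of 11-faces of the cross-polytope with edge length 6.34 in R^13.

f_11(13-orthoplex) = 2^12 · (13 choose 12) = 53248.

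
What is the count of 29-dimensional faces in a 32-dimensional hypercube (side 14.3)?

Number of 29-faces = C(32,29) · 2^(32-29) = 4960 · 8 = 39680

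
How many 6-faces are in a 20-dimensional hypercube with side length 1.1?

An n-cube has C(n,k)·2^(n-k) k-faces. Here C(20,6)·2^14 = 38760·16384 = 635043840.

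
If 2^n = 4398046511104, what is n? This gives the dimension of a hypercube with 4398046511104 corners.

Since 2^n = 4398046511104, we have n = 42.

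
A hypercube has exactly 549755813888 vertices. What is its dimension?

n = log_2(549755813888) = 39.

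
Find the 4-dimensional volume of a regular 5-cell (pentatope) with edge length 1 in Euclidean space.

For a regular n-simplex with edge a, V = (a^n / n!)·√((n+1)/2^n). With a=1, n=4: V ≈ 0.0232924.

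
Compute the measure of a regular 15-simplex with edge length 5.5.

V = (5.5^15 / 15!) · √((15+1) / 2^15) ≈ 0.00215415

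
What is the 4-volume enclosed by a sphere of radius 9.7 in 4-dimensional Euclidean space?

The n-ball volume is π^(n/2)·r^n/Γ(n/2+1). With n=4, r=9.7: V ≈ 43687.4.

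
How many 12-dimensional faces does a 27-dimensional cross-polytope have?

Number of 12-faces = 2^(12+1) · C(27,12+1) = 8192 · 20058300 = 164317593600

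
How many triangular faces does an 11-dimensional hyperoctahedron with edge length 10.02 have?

f_2(11-orthoplex) = 2^3 · (11 choose 3) = 1320.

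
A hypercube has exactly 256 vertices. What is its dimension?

The n-cube has 2^n vertices, and 256 = 2^8, so n = 8.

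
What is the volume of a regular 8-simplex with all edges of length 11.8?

Volume = 11.8^8 · √(9/2^8) / 8! ≈ 1747.98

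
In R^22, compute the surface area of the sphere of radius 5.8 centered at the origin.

S = n·V_n(r)/r = 22·V_22(5.8)/5.8 (volume-to-surface relation), giving 1.74543e+15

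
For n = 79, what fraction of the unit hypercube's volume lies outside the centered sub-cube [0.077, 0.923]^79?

The inner cube has side 1-2·0.077 = 0.846 and volume (0.846)^79 ≈ 1.829e-06, so the shell holds 0.9999981708 of the volume.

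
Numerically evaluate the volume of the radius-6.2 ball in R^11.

The n-ball volume is π^(n/2)·r^n/Γ(n/2+1). With n=11, r=6.2: V ≈ 9.80423e+08.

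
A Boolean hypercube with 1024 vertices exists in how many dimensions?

The n-cube has 2^n vertices, and 1024 = 2^10, so n = 10.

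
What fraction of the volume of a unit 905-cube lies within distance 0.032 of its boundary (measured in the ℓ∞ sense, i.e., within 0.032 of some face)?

1 - (1 - 2·0.032)^905 = 1 - 0.936^905 ≈ 1 - 1.011e-26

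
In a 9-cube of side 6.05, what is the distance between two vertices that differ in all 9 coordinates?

Diagonal = √9 · 6.05 = 18.15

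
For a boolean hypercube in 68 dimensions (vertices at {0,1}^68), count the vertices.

Number of vertices = 2^68 = 295147905179352825856.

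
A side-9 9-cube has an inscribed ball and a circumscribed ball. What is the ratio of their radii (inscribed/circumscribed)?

For an n-cube of any side s, the inradius is s/2 and the circumradius is s√n/2, so the ratio is 1/√9 ≈ 0.333333.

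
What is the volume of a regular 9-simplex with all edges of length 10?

V = (10^9 / 9!) · √((9+1) / 2^9) ≈ 385.125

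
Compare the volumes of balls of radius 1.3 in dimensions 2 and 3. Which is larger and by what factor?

V_2(1.3) ≈ 5.30929, V_3(1.3) ≈ 9.20277. The 3-ball is larger by a factor of 1.733.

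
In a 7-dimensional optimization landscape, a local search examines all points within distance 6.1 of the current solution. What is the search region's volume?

Volume = π^{7/2}·(6.1)^7/Γ(9/2) ≈ 1.48487e+06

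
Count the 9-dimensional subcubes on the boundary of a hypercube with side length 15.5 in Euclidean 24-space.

An n-cube has C(n,k)·2^(n-k) k-faces. Here C(24,9)·2^15 = 1307504·32768 = 42844291072.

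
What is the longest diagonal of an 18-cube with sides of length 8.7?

d = √(8.7² + 8.7² + ... + 8.7²) [18 terms] = √(18·8.7²) = 8.7√18 ≈ 36.911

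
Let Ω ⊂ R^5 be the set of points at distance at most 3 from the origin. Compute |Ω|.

V_5(3) = π^(5/2) · (3)^5 / Γ(5/2 + 1) = 648·π^2/5 ≈ 1279.1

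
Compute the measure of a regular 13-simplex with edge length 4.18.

V_13 = √(14) · 4.18^13 / (13! · 2^(13/2)) ≈ 0.000789551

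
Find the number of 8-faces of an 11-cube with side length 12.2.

An n-cube has C(n,k)·2^(n-k) k-faces. Here C(11,8)·2^3 = 165·8 = 1320.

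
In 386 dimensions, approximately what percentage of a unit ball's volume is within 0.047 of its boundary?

1 - (1-0.047)^386 ≈ 0.9999999915 ≈ 99.999999%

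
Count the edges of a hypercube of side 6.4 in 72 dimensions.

Each of the 2^72 = 4722366482869645213696 vertices has degree 72; total edges = 72·2^72/2 = 170005193383307227693056.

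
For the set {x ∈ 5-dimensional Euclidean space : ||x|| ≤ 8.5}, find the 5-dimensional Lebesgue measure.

The n-ball volume is π^(n/2)·r^n/Γ(n/2+1). With n=5, r=8.5: V = 1419857·π^2/60 ≈ 233557.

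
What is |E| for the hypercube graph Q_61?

Each of the 2^61 = 2305843009213693952 vertices has degree 61; total edges = 61·2^61/2 = 70328211781017665536.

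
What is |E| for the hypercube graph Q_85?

The 85-cube has n·2^(n-1) = 85·2^84 = 85·19342813113834066795298816 = 1644139114675895677600399360 edges.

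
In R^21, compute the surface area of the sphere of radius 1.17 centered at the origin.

S = n·V_n(r)/r = 21·V_21(1.17)/1.17 (volume-to-surface relation), giving 6.76837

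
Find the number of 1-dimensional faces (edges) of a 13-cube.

Each of the 2^13 = 8192 vertices has degree 13; total edges = 13·2^13/2 = 53248.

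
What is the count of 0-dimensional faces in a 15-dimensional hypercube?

Number of 0-faces = C(15,0) · 2^(15-0) = 1 · 32768 = 32768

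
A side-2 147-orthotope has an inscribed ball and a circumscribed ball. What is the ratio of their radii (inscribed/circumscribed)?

r_in / r_out = (2/2) / (2√147/2) = 1/√147 ≈ 0.0824786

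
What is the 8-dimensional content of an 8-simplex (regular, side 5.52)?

V = (5.52^8 / 8!) · √((8+1) / 2^8) ≈ 4.00861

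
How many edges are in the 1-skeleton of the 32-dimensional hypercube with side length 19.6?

An n-cube has n·2^(n-1) edges. With n = 32: 32·2147483648 = 68719476736.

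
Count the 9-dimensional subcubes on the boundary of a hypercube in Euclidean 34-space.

Number of 9-faces = C(34,9) · 2^(34-9) = 52451256 · 33554432 = 1759972102766592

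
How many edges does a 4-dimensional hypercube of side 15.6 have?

An n-cube has n·2^(n-1) edges. With n = 4: 4·8 = 32.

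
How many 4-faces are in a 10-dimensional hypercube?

f_4(10-cube) = (10 choose 4) · 2^6 = 13440.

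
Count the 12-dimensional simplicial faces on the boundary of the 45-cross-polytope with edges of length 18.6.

f_12(45-orthoplex) = 2^13 · (45 choose 13) = 598066864496640.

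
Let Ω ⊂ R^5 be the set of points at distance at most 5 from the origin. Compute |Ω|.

Volume = π^{5/2}·(5)^5/Γ(7/2) = 5000·π^2/3 ≈ 16449.3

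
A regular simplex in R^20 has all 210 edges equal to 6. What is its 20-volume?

Volume = 6^20 · √(21/2^20) / 20! ≈ 6.72528e-06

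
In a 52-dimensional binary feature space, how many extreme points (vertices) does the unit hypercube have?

Number of vertices = 2^52 = 4503599627370496.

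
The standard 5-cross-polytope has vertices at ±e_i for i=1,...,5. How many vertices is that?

The vertices are ±e_1, ..., ±e_5, so there are 2·5 = 10.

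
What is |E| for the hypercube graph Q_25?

An n-cube has n·2^(n-1) edges. With n = 25: 25·16777216 = 419430400.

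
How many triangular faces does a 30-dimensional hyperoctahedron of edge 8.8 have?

Number of 2-faces = 2^(2+1) · C(30,2+1) = 8 · 4060 = 32480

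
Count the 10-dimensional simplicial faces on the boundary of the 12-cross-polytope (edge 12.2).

Each 10-face is the convex hull of 11 vertices, one chosen as ±e_i from each of 11 distinct axes: 2^11·C(12,11) = 24576.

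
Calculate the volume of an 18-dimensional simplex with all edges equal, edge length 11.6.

Volume = 11.6^18 · √(19/2^18) / 18! ≈ 19.2313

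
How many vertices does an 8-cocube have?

Each 0-face is the convex hull of 1 vertex, one chosen as ±e_i from each of 1 distinct axis: 2^1·C(8,1) = 16.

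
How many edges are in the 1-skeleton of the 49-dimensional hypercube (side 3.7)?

Number of 1-faces = C(49,1)·2^(49-1) = 49·281474976710656 = 13792273858822144.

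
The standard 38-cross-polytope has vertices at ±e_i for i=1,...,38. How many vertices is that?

The 38-dimensional cross-polytope has 2n = 2·38 = 76 vertices.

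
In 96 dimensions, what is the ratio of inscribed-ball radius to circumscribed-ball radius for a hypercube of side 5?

For an n-cube of any side s, the inradius is s/2 and the circumradius is s√n/2, so the ratio is 1/√96 ≈ 0.102062.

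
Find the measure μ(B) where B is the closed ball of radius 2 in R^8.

The n-ball volume is π^(n/2)·r^n/Γ(n/2+1). With n=8, r=2: V = 32·π^4/3 ≈ 1039.03.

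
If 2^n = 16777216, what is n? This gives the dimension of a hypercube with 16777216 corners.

2^n = 16777216 ⇒ n = log_2(16777216) = 24.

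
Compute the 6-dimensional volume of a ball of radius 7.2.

Volume = π^{6/2}·(7.2)^6/Γ(4) ≈ 719935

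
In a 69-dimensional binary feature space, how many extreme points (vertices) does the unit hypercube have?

An n-cube has 2^n vertices; for n = 69 that is 2^69 = 590295810358705651712.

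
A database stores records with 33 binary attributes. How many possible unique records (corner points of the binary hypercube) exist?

An n-cube has 2^n vertices; for n = 33 that is 2^33 = 8589934592.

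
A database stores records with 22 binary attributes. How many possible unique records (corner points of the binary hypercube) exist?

Number of vertices = 2^22 = 4194304.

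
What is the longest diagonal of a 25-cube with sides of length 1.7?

d = √(1.7² + 1.7² + ... + 1.7²) [25 terms] = √(25·1.7²) = 1.7√25 = 8.5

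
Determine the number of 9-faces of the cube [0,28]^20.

An n-cube has C(n,k)·2^(n-k) k-faces. Here C(20,9)·2^11 = 167960·2048 = 343982080.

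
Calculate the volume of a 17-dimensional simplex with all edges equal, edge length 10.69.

Volume = 10.69^17 · √(18/2^17) / 17! ≈ 10.2432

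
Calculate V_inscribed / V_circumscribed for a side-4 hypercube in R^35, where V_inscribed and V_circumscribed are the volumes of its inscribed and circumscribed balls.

The radii are 4/2 and 4√35/2, so the volume ratio is (1/√35)^35 = 35^{-35/2} ≈ 9.52378e-28.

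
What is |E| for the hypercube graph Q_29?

An n-cube has n·2^(n-1) edges. With n = 29: 29·268435456 = 7784628224.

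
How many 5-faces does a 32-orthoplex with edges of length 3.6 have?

Number of 5-faces = 2^(5+1) · C(32,5+1) = 64 · 906192 = 57996288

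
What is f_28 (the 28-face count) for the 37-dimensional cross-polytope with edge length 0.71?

An n-cross-polytope has 2^(k+1)·C(n,k+1) k-faces. Here 2^29·C(37,29) = 536870912·38608020 = 20727522907914240.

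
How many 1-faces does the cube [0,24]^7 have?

Each of the 2^7 = 128 vertices has degree 7; total edges = 7·2^7/2 = 448.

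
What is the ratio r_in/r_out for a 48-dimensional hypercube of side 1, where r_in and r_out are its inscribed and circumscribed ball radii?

For an n-cube of any side s, the inradius is s/2 and the circumradius is s√n/2, so the ratio is 1/√48 ≈ 0.144338.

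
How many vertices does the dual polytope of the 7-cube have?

The vertices are ±e_1, ..., ±e_7, so there are 2·7 = 14.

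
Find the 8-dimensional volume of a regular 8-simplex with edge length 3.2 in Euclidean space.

V = (3.2^8 / 8!) · √((8+1) / 2^8) ≈ 0.0511306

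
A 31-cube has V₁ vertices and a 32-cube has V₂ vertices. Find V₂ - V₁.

V₁ = 2^31 = 2147483648. V₂ = 2^32 = 4294967296. V₂ - V₁ = 2147483648.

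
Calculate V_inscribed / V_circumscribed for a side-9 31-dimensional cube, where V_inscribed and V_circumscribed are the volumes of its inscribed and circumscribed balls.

The radii are 9/2 and 9√31/2, so the volume ratio is (1/√31)^31 = 31^{-31/2} ≈ 7.65409e-24.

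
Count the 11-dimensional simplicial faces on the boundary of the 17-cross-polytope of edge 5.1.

Number of 11-faces = 2^(11+1) · C(17,11+1) = 4096 · 6188 = 25346048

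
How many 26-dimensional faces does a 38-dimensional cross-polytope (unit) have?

Number of 26-faces = 2^(26+1) · C(38,26+1) = 134217728 · 1203322288 = 161507183547121664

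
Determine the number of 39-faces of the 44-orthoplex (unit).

f_39(44-orthoplex) = 2^40 · (44 choose 40) = 149259802982219776.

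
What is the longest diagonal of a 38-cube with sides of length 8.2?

Diagonal = √38 · 8.2 ≈ 50.5482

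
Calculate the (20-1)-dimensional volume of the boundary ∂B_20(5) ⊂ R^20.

S = n·V_n(r)/r = 20·V_20(5)/5 (volume-to-surface relation), giving 3814697265625·π^10/36288 ≈ 9.84455e+12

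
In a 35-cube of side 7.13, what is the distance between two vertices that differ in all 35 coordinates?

Diagonal = √35 · 7.13 ≈ 42.1816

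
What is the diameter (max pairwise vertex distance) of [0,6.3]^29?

||(6.3,6.3,...,6.3)|| = √(29)·6.3 ≈ 33.9265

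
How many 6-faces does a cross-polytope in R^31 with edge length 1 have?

Number of 6-faces = 2^(6+1) · C(31,6+1) = 128 · 2629575 = 336585600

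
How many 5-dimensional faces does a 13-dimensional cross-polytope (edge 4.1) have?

Number of 5-faces = 2^(5+1) · C(13,5+1) = 64 · 1716 = 109824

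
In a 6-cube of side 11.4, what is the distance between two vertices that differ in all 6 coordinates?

Diagonal = √6 · 11.4 ≈ 27.9242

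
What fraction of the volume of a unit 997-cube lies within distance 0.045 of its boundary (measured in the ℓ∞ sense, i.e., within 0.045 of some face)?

Shell fraction = 1 - (1-0.09)^997 ≈ 1 - 1.46e-41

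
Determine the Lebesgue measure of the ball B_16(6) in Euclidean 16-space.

V = 2448880128·π^8/35 ≈ 6.63894e+11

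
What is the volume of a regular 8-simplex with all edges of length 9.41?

Volume = 9.41^8 · √(9/2^8) / 8! ≈ 285.889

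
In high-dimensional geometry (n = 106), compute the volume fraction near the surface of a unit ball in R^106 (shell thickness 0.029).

1 - (1-0.029)^106 ≈ 0.955819 ≈ 95.58%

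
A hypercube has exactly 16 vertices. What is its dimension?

n = log_2(16) = 4.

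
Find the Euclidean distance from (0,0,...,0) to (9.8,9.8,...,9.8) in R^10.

d = √(9.8² + 9.8² + ... + 9.8²) [10 terms] = √(10·9.8²) = 9.8√10 ≈ 30.9903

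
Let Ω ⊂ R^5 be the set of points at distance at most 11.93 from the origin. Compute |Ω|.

The n-ball volume is π^(n/2)·r^n/Γ(n/2+1). With n=5, r=11.93: V ≈ 1.27204e+06.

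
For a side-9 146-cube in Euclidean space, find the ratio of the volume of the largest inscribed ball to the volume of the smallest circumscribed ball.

V_in / V_out = (r_in/r_out)^146 = (1/√146)^146 = 146^(-146/2) ≈ 1.00517e-158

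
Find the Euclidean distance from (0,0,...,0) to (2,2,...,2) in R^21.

Diagonal = √21 · 2 ≈ 9.16515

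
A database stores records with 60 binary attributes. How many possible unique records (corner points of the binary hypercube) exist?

An n-cube has 2^n vertices; for n = 60 that is 2^60 = 1152921504606846976.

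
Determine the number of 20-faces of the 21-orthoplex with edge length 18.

An n-cross-polytope has 2^(k+1)·C(n,k+1) k-faces. Here 2^21·C(21,21) = 2097152·1 = 2097152.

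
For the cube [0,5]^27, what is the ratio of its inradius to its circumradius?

For an n-cube of any side s, the inradius is s/2 and the circumradius is s√n/2, so the ratio is 1/√27 ≈ 0.19245.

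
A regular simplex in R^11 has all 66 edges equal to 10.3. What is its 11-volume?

For a regular n-simplex with edge a, V = (a^n / n!)·√((n+1)/2^n). With a=10.3, n=11: V ≈ 265.448.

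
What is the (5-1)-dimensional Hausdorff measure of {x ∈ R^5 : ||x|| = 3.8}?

S = n·V_n(r)/r = 5·V_5(3.8)/3.8 (volume-to-surface relation), giving 5487.86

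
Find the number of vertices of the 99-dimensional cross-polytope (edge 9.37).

The vertices are ±e_1, ..., ±e_99, so there are 2·99 = 198.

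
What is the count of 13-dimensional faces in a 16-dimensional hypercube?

An n-cube has C(n,k)·2^(n-k) k-faces. Here C(16,13)·2^3 = 560·8 = 4480.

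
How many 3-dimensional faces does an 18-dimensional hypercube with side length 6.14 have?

f_3(18-cube) = (18 choose 3) · 2^15 = 26738688.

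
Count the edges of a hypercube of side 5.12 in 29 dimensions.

Each of the 2^29 = 536870912 vertices has degree 29; total edges = 29·2^29/2 = 7784628224.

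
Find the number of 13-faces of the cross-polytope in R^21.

Number of 13-faces = 2^(13+1) · C(21,13+1) = 16384 · 116280 = 1905131520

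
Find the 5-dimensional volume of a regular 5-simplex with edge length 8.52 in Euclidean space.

V = (8.52^5 / 5!) · √((5+1) / 2^5) ≈ 162.001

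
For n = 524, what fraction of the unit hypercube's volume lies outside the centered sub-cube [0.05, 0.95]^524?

Shell fraction = 1 - (1-0.1)^524 ≈ 1 - 1.055e-24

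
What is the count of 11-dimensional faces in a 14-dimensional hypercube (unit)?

Number of 11-faces = C(14,11) · 2^(14-11) = 364 · 8 = 2912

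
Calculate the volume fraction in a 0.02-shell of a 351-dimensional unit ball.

Shell fraction = 1 - (1-0.02)^351 ≈ 0.999168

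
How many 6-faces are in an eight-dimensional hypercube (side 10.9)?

f_6(8-cube) = (8 choose 6) · 2^2 = 112.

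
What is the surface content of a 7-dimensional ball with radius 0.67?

S_7(0.67) = 2·π^(7/2)·(0.67)^6 / Γ(7/2) ≈ 2.99176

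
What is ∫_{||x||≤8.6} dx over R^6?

Volume = π^{6/2}·(8.6)^6/Γ(4) ≈ 2.09069e+06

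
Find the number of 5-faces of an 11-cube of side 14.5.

An n-cube has C(n,k)·2^(n-k) k-faces. Here C(11,5)·2^6 = 462·64 = 29568.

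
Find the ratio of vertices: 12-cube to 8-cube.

The 12-cube has 2^12 = 4096 vertices. The 8-cube has 2^8 = 256 vertices. Ratio: 4096/256 = 16.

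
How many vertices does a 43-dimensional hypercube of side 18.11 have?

Each vertex is a binary string of length 43, so there are 2^43 = 8796093022208.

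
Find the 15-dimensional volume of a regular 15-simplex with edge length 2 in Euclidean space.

V_15 = √(16) · 2^15 / (15! · 2^(15/2)) ≈ 5.53714e-10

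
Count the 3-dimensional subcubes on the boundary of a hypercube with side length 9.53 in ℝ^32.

An n-cube has C(n,k)·2^(n-k) k-faces. Here C(32,3)·2^29 = 4960·536870912 = 2662879723520.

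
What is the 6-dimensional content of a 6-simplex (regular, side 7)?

V = (7^6 / 6!) · √((6+1) / 2^6) ≈ 54.0399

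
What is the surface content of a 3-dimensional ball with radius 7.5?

The surface area of an n-ball is 2π^(n/2) r^(n-1) / Γ(n/2). For n=3, r=7.5: 4πr² = 4π·(7.5)² ≈ 706.858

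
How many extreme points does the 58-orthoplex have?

The vertices are ±e_1, ..., ±e_58, so there are 2·58 = 116.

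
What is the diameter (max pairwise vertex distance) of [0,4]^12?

The space diagonal of an n-cube of side s is s√n. Here 4·√12 ≈ 13.8564.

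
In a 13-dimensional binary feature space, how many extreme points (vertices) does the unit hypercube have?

Number of vertices = 2^13 = 8192.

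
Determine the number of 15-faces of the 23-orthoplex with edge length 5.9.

Number of 15-faces = 2^(15+1) · C(23,15+1) = 65536 · 245157 = 16066609152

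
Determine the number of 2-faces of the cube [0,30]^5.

Choose 2 of 5 axes to span the face (C(5,2) = 10 ways), then fix each of the remaining 3 coordinates at one of its two extreme values (2^3 = 8 ways): 10·8 = 80.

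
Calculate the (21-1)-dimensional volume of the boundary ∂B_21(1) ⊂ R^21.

S = n·V_n(r)/r = 21·V_21(1)/1 (volume-to-surface relation), giving 2048·π^10/654729075 ≈ 0.292932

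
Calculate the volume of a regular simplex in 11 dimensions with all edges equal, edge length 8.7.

For a regular n-simplex with edge a, V = (a^n / n!)·√((n+1)/2^n). With a=8.7, n=11: V ≈ 41.4459.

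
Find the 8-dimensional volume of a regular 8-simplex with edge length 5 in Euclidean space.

For a regular n-simplex with edge a, V = (a^n / n!)·√((n+1)/2^n). With a=5, n=8: V ≈ 1.81652.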